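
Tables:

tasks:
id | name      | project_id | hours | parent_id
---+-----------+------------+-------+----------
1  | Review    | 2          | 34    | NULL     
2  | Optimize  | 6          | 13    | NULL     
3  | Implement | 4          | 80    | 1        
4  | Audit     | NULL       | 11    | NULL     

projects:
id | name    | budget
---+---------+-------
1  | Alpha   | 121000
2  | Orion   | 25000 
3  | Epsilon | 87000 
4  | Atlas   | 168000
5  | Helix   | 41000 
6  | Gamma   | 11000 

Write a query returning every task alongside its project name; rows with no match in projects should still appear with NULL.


LEFT JOIN keeps every row from tasks (the left table); where project_id has no match in projects, the project columns become NULL. Walk through each task:
  - task 1 (Review): project_id=2 -> matches Orion
  - task 2 (Optimize): project_id=6 -> matches Gamma
  - task 3 (Implement): project_id=4 -> matches Atlas
  - task 4 (Audit): project_id=NULL, no match -> kept with NULL
All 4 rows appear; 1 has NULL project.

SQL:
SELECT a.name, b.name AS project
FROM tasks a
LEFT JOIN projects b ON a.project_id = b.id

Result:
name      | project
----------+--------
Review    | Orion  
Optimize  | Gamma  
Implement | Atlas  
Audit     | NULL   


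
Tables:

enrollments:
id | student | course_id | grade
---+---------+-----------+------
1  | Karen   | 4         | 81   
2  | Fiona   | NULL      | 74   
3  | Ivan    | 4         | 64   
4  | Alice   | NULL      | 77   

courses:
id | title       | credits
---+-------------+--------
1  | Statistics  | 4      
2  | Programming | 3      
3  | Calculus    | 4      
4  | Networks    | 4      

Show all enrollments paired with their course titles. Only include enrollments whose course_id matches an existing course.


INNER JOIN keeps only enrollments rows whose course_id matches an id in courses. Walk through each enrollment:
  - enrollment 1 (Karen): course_id=4 -> matches Networks
  - enrollment 2 (Fiona): course_id=NULL, no match -> dropped
  - enrollment 3 (Ivan): course_id=4 -> matches Networks
  - enrollment 4 (Alice): course_id=NULL, no match -> dropped
So 2 of 4 rows are dropped.

SQL:
SELECT a.student, b.title AS course
FROM enrollments a
INNER JOIN courses b ON a.course_id = b.id

Result:
student | course  
--------+---------
Karen   | Networks
Ivan    | Networks


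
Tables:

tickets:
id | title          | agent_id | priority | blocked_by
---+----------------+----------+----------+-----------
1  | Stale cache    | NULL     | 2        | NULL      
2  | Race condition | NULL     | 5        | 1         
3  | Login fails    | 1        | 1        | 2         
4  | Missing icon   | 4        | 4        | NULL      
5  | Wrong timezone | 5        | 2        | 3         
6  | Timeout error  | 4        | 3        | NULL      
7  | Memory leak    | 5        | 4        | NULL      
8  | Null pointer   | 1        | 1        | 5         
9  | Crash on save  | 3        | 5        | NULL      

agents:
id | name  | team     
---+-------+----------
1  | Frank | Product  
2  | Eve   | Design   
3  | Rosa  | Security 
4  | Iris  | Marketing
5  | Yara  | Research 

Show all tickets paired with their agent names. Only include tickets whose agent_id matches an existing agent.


INNER JOIN keeps only tickets rows whose agent_id matches an id in agents. Walk through each ticket:
  - ticket 1 (Stale cache): agent_id=NULL, no match -> dropped
  - ticket 2 (Race condition): agent_id=NULL, no match -> dropped
  - ticket 3 (Login fails): agent_id=1 -> matches Frank
  - ticket 4 (Missing icon): agent_id=4 -> matches Iris
  - ticket 5 (Wrong timezone): agent_id=5 -> matches Yara
  - ticket 6 (Timeout error): agent_id=4 -> matches Iris
  - ticket 7 (Memory leak): agent_id=5 -> matches Yara
  - ticket 8 (Null pointer): agent_id=1 -> matches Frank
  - ticket 9 (Crash on save): agent_id=3 -> matches Rosa
So 2 of 9 rows are dropped.

SQL:
SELECT a.title, b.name AS agent
FROM tickets a
INNER JOIN agents b ON a.agent_id = b.id

Result:
title          | agent
---------------+------
Login fails    | Frank
Missing icon   | Iris 
Wrong timezone | Yara 
Timeout error  | Iris 
Memory leak    | Yara 
Null pointer   | Frank
Crash on save  | Rosa 


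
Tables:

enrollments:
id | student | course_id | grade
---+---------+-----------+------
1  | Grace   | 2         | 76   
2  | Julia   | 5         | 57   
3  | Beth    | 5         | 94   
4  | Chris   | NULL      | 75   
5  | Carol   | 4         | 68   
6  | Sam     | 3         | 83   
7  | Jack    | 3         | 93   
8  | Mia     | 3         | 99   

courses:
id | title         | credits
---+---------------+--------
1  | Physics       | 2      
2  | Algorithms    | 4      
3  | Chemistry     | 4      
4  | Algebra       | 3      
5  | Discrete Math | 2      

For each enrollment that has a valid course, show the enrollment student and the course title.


INNER JOIN keeps only enrollments rows whose course_id matches an id in courses. Walk through each enrollment:
  - enrollment 1 (Grace): course_id=2 -> matches Algorithms
  - enrollment 2 (Julia): course_id=5 -> matches Discrete Math
  - enrollment 3 (Beth): course_id=5 -> matches Discrete Math
  - enrollment 4 (Chris): course_id=NULL, no match -> dropped
  - enrollment 5 (Carol): course_id=4 -> matches Algebra
  - enrollment 6 (Sam): course_id=3 -> matches Chemistry
  - enrollment 7 (Jack): course_id=3 -> matches Chemistry
  - enrollment 8 (Mia): course_id=3 -> matches Chemistry
So 1 of 8 rows is dropped.

SQL:
SELECT a.student, b.title AS course
FROM enrollments a
INNER JOIN courses b ON a.course_id = b.id

Result:
student | course       
--------+--------------
Grace   | Algorithms   
Julia   | Discrete Math
Beth    | Discrete Math
Carol   | Algebra      
Sam     | Chemistry    
Jack    | Chemistry    
Mia     | Chemistry    


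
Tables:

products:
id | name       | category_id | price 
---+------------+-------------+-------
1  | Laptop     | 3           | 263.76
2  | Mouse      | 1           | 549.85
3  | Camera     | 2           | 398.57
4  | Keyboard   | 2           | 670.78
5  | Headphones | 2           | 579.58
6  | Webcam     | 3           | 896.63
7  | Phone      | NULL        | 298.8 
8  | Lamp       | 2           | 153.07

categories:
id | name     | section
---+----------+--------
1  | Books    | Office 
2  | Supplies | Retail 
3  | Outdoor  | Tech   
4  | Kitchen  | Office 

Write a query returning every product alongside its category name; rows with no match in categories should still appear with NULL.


LEFT JOIN keeps every row from products (the left table); where category_id has no match in categories, the category columns become NULL. Walk through each product:
  - product 1 (Laptop): category_id=3 -> matches Outdoor
  - product 2 (Mouse): category_id=1 -> matches Books
  - product 3 (Camera): category_id=2 -> matches Supplies
  - product 4 (Keyboard): category_id=2 -> matches Supplies
  - product 5 (Headphones): category_id=2 -> matches Supplies
  - product 6 (Webcam): category_id=3 -> matches Outdoor
  - product 7 (Phone): category_id=NULL, no match -> kept with NULL
  - product 8 (Lamp): category_id=2 -> matches Supplies
All 8 rows appear; 1 has NULL category.

SQL:
SELECT a.name, b.name AS category
FROM products a
LEFT JOIN categories b ON a.category_id = b.id

Result:
name       | category
-----------+---------
Laptop     | Outdoor 
Mouse      | Books   
Camera     | Supplies
Keyboard   | Supplies
Headphones | Supplies
Webcam     | Outdoor 
Phone      | NULL    
Lamp       | Supplies


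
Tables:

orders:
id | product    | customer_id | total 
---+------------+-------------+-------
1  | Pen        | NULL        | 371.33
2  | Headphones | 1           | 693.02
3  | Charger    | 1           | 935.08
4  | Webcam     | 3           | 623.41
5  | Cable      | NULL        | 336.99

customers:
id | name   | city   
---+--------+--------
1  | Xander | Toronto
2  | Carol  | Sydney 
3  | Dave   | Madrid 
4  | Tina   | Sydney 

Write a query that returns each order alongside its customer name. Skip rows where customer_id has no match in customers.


INNER JOIN keeps only orders rows whose customer_id matches an id in customers. Walk through each order:
  - order 1 (Pen): customer_id=NULL, no match -> dropped
  - order 2 (Headphones): customer_id=1 -> matches Xander
  - order 3 (Charger): customer_id=1 -> matches Xander
  - order 4 (Webcam): customer_id=3 -> matches Dave
  - order 5 (Cable): customer_id=NULL, no match -> dropped
So 2 of 5 rows are dropped.

SQL:
SELECT a.product, b.name AS customer
FROM orders a
INNER JOIN customers b ON a.customer_id = b.id

Result:
product    | customer
-----------+---------
Headphones | Xander  
Charger    | Xander  
Webcam     | Dave    


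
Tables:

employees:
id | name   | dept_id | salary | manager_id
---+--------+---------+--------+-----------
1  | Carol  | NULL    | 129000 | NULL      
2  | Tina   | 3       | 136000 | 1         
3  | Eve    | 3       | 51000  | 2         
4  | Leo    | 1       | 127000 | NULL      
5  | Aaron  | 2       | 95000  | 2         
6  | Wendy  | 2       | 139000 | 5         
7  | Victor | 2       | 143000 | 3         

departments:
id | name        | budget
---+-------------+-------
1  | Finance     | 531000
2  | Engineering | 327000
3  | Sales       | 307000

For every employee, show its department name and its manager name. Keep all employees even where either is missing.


Two LEFT JOINs from the same base table employees: one to departments via dept_id, one to employees itself via manager_id. Both are LEFT so every employee is preserved.
Match against departments:
  - employee 1 (Carol): dept_id=NULL, no match -> kept with NULL
  - employee 2 (Tina): dept_id=3 -> matches Sales
  - employee 3 (Eve): dept_id=3 -> matches Sales
  - employee 4 (Leo): dept_id=1 -> matches Finance
  - employee 5 (Aaron): dept_id=2 -> matches Engineering
  - employee 6 (Wendy): dept_id=2 -> matches Engineering
  - employee 7 (Victor): dept_id=2 -> matches Engineering
Match against employees (self):
  - employee 1 (Carol): manager_id=NULL -> NULL
  - employee 2 (Tina): manager_id=1 -> Carol
  - employee 3 (Eve): manager_id=2 -> Tina
  - employee 4 (Leo): manager_id=NULL -> NULL
  - employee 5 (Aaron): manager_id=2 -> Tina
  - employee 6 (Wendy): manager_id=5 -> Aaron
  - employee 7 (Victor): manager_id=3 -> Eve

SQL:
SELECT a.name, b.name AS department, c.name AS manager
FROM employees a
LEFT JOIN departments b ON a.dept_id = b.id
LEFT JOIN employees c ON a.manager_id = c.id

Result:
name   | department  | manager
-------+-------------+--------
Carol  | NULL        | NULL   
Tina   | Sales       | Carol  
Eve    | Sales       | Tina   
Leo    | Finance     | NULL   
Aaron  | Engineering | Tina   
Wendy  | Engineering | Aaron  
Victor | Engineering | Eve    


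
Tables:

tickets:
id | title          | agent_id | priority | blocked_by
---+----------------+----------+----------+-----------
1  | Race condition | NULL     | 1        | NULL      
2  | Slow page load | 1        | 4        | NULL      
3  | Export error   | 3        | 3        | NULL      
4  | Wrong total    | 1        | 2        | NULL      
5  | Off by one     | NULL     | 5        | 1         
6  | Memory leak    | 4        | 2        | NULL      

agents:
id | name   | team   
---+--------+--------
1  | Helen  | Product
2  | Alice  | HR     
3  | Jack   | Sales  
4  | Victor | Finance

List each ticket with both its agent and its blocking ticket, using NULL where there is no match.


Two LEFT JOINs from the same base table tickets: one to agents via agent_id, one to tickets itself via blocked_by. Both are LEFT so every ticket is preserved.
Match against agents:
  - ticket 1 (Race condition): agent_id=NULL, no match -> kept with NULL
  - ticket 2 (Slow page load): agent_id=1 -> matches Helen
  - ticket 3 (Export error): agent_id=3 -> matches Jack
  - ticket 4 (Wrong total): agent_id=1 -> matches Helen
  - ticket 5 (Off by one): agent_id=NULL, no match -> kept with NULL
  - ticket 6 (Memory leak): agent_id=4 -> matches Victor
Match against tickets (self):
  - ticket 1 (Race condition): blocked_by=NULL -> NULL
  - ticket 2 (Slow page load): blocked_by=NULL -> NULL
  - ticket 3 (Export error): blocked_by=NULL -> NULL
  - ticket 4 (Wrong total): blocked_by=NULL -> NULL
  - ticket 5 (Off by one): blocked_by=1 -> Race condition
  - ticket 6 (Memory leak): blocked_by=NULL -> NULL

SQL:
SELECT a.title, b.name AS agent, c.title AS blocked_by
FROM tickets a
LEFT JOIN agents b ON a.agent_id = b.id
LEFT JOIN tickets c ON a.blocked_by = c.id

Result:
title          | agent  | blocked_by    
---------------+--------+---------------
Race condition | NULL   | NULL          
Slow page load | Helen  | NULL          
Export error   | Jack   | NULL          
Wrong total    | Helen  | NULL          
Off by one     | NULL   | Race condition
Memory leak    | Victor | NULL          


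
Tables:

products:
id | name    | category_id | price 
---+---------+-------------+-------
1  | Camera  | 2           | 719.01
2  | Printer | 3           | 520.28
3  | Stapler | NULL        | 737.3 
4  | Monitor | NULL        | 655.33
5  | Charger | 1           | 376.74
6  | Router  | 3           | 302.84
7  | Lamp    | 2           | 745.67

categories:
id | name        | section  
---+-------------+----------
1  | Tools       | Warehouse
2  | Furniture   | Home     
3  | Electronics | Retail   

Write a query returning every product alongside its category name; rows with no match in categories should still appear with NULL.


LEFT JOIN keeps every row from products (the left table); where category_id has no match in categories, the category columns become NULL. Walk through each product:
  - product 1 (Camera): category_id=2 -> matches Furniture
  - product 2 (Printer): category_id=3 -> matches Electronics
  - product 3 (Stapler): category_id=NULL, no match -> kept with NULL
  - product 4 (Monitor): category_id=NULL, no match -> kept with NULL
  - product 5 (Charger): category_id=1 -> matches Tools
  - product 6 (Router): category_id=3 -> matches Electronics
  - product 7 (Lamp): category_id=2 -> matches Furniture
All 7 rows appear; 2 have NULL category.

SQL:
SELECT a.name, b.name AS category
FROM products a
LEFT JOIN categories b ON a.category_id = b.id

Result:
name    | category   
--------+------------
Camera  | Furniture  
Printer | Electronics
Stapler | NULL       
Monitor | NULL       
Charger | Tools      
Router  | Electronics
Lamp    | Furniture  


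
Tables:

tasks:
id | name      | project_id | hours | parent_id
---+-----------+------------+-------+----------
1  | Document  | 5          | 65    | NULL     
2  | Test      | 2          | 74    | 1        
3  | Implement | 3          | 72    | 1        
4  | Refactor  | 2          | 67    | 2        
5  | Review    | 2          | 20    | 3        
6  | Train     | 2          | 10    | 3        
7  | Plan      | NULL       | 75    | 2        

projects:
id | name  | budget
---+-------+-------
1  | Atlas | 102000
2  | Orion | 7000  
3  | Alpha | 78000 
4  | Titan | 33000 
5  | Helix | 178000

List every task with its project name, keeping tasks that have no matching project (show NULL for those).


LEFT JOIN keeps every row from tasks (the left table); where project_id has no match in projects, the project columns become NULL. Walk through each task:
  - task 1 (Document): project_id=5 -> matches Helix
  - task 2 (Test): project_id=2 -> matches Orion
  - task 3 (Implement): project_id=3 -> matches Alpha
  - task 4 (Refactor): project_id=2 -> matches Orion
  - task 5 (Review): project_id=2 -> matches Orion
  - task 6 (Train): project_id=2 -> matches Orion
  - task 7 (Plan): project_id=NULL, no match -> kept with NULL
All 7 rows appear; 1 has NULL project.

SQL:
SELECT a.name, b.name AS project
FROM tasks a
LEFT JOIN projects b ON a.project_id = b.id

Result:
name      | project
----------+--------
Document  | Helix  
Test      | Orion  
Implement | Alpha  
Refactor  | Orion  
Review    | Orion  
Train     | Orion  
Plan      | NULL   


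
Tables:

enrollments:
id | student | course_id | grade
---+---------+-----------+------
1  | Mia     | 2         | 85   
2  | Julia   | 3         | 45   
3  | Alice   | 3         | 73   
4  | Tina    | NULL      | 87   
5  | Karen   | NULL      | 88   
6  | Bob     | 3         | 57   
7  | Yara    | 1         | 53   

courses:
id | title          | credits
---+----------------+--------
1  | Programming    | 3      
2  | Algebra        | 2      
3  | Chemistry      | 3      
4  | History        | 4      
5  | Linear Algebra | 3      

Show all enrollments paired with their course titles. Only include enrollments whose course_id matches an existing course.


INNER JOIN keeps only enrollments rows whose course_id matches an id in courses. Walk through each enrollment:
  - enrollment 1 (Mia): course_id=2 -> matches Algebra
  - enrollment 2 (Julia): course_id=3 -> matches Chemistry
  - enrollment 3 (Alice): course_id=3 -> matches Chemistry
  - enrollment 4 (Tina): course_id=NULL, no match -> dropped
  - enrollment 5 (Karen): course_id=NULL, no match -> dropped
  - enrollment 6 (Bob): course_id=3 -> matches Chemistry
  - enrollment 7 (Yara): course_id=1 -> matches Programming
So 2 of 7 rows are dropped.

SQL:
SELECT a.student, b.title AS course
FROM enrollments a
INNER JOIN courses b ON a.course_id = b.id

Result:
student | course     
--------+------------
Mia     | Algebra    
Julia   | Chemistry  
Alice   | Chemistry  
Bob     | Chemistry  
Yara    | Programming


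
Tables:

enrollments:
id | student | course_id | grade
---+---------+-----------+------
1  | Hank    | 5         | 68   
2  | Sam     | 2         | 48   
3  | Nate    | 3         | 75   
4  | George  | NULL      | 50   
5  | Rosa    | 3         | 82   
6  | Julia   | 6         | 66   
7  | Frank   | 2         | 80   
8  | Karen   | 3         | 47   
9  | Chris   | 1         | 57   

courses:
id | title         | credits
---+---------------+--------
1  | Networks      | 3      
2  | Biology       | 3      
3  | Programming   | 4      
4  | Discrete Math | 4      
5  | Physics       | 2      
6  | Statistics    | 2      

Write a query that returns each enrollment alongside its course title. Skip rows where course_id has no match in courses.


INNER JOIN keeps only enrollments rows whose course_id matches an id in courses. Walk through each enrollment:
  - enrollment 1 (Hank): course_id=5 -> matches Physics
  - enrollment 2 (Sam): course_id=2 -> matches Biology
  - enrollment 3 (Nate): course_id=3 -> matches Programming
  - enrollment 4 (George): course_id=NULL, no match -> dropped
  - enrollment 5 (Rosa): course_id=3 -> matches Programming
  - enrollment 6 (Julia): course_id=6 -> matches Statistics
  - enrollment 7 (Frank): course_id=2 -> matches Biology
  - enrollment 8 (Karen): course_id=3 -> matches Programming
  - enrollment 9 (Chris): course_id=1 -> matches Networks
So 1 of 9 rows is dropped.

SQL:
SELECT a.student, b.title AS course
FROM enrollments a
INNER JOIN courses b ON a.course_id = b.id

Result:
student | course     
--------+------------
Hank    | Physics    
Sam     | Biology    
Nate    | Programming
Rosa    | Programming
Julia   | Statistics 
Frank   | Biology    
Karen   | Programming
Chris   | Networks   


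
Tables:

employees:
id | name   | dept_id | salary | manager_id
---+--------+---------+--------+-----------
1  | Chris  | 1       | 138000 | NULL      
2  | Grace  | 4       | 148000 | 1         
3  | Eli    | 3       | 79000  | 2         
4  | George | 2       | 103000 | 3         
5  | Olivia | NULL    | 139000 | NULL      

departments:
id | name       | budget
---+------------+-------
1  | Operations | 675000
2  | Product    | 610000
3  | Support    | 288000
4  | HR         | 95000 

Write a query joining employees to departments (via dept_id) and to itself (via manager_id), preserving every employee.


Two LEFT JOINs from the same base table employees: one to departments via dept_id, one to employees itself via manager_id. Both are LEFT so every employee is preserved.
Match against departments:
  - employee 1 (Chris): dept_id=1 -> matches Operations
  - employee 2 (Grace): dept_id=4 -> matches HR
  - employee 3 (Eli): dept_id=3 -> matches Support
  - employee 4 (George): dept_id=2 -> matches Product
  - employee 5 (Olivia): dept_id=NULL, no match -> kept with NULL
Match against employees (self):
  - employee 1 (Chris): manager_id=NULL -> NULL
  - employee 2 (Grace): manager_id=1 -> Chris
  - employee 3 (Eli): manager_id=2 -> Grace
  - employee 4 (George): manager_id=3 -> Eli
  - employee 5 (Olivia): manager_id=NULL -> NULL

SQL:
SELECT a.name, b.name AS department, c.name AS manager
FROM employees a
LEFT JOIN departments b ON a.dept_id = b.id
LEFT JOIN employees c ON a.manager_id = c.id

Result:
name   | department | manager
-------+------------+--------
Chris  | Operations | NULL   
Grace  | HR         | Chris  
Eli    | Support    | Grace  
George | Product    | Eli    
Olivia | NULL       | NULL   


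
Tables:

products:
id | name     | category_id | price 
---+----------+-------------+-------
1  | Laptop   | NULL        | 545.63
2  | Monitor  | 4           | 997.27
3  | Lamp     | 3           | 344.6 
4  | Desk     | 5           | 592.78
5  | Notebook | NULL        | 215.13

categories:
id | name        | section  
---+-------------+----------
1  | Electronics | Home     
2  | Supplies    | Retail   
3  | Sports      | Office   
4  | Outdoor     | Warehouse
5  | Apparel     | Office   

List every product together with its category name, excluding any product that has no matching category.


INNER JOIN keeps only products rows whose category_id matches an id in categories. Walk through each product:
  - product 1 (Laptop): category_id=NULL, no match -> dropped
  - product 2 (Monitor): category_id=4 -> matches Outdoor
  - product 3 (Lamp): category_id=3 -> matches Sports
  - product 4 (Desk): category_id=5 -> matches Apparel
  - product 5 (Notebook): category_id=NULL, no match -> dropped
So 2 of 5 rows are dropped.

SQL:
SELECT a.name, b.name AS category
FROM products a
INNER JOIN categories b ON a.category_id = b.id

Result:
name    | category
--------+---------
Monitor | Outdoor 
Lamp    | Sports  
Desk    | Apparel 


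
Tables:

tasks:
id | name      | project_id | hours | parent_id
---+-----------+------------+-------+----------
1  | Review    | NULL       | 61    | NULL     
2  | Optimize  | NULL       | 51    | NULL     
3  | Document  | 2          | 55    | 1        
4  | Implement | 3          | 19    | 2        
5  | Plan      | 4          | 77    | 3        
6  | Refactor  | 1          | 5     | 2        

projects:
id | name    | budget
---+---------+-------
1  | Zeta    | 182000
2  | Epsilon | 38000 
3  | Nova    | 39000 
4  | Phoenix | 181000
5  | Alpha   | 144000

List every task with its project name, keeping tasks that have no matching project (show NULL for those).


LEFT JOIN keeps every row from tasks (the left table); where project_id has no match in projects, the project columns become NULL. Walk through each task:
  - task 1 (Review): project_id=NULL, no match -> kept with NULL
  - task 2 (Optimize): project_id=NULL, no match -> kept with NULL
  - task 3 (Document): project_id=2 -> matches Epsilon
  - task 4 (Implement): project_id=3 -> matches Nova
  - task 5 (Plan): project_id=4 -> matches Phoenix
  - task 6 (Refactor): project_id=1 -> matches Zeta
All 6 rows appear; 2 have NULL project.

SQL:
SELECT a.name, b.name AS project
FROM tasks a
LEFT JOIN projects b ON a.project_id = b.id

Result:
name      | project
----------+--------
Review    | NULL   
Optimize  | NULL   
Document  | Epsilon
Implement | Nova   
Plan      | Phoenix
Refactor  | Zeta   


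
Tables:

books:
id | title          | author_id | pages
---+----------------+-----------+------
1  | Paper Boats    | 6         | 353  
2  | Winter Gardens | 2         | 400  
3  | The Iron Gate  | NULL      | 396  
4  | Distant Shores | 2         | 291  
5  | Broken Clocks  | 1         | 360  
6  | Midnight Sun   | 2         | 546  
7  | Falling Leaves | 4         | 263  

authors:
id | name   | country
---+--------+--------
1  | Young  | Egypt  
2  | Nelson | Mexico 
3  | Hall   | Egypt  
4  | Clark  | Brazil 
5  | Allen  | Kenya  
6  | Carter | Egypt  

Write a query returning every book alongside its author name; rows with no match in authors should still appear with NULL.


LEFT JOIN keeps every row from books (the left table); where author_id has no match in authors, the author columns become NULL. Walk through each book:
  - book 1 (Paper Boats): author_id=6 -> matches Carter
  - book 2 (Winter Gardens): author_id=2 -> matches Nelson
  - book 3 (The Iron Gate): author_id=NULL, no match -> kept with NULL
  - book 4 (Distant Shores): author_id=2 -> matches Nelson
  - book 5 (Broken Clocks): author_id=1 -> matches Young
  - book 6 (Midnight Sun): author_id=2 -> matches Nelson
  - book 7 (Falling Leaves): author_id=4 -> matches Clark
All 7 rows appear; 1 has NULL author.

SQL:
SELECT a.title, b.name AS author
FROM books a
LEFT JOIN authors b ON a.author_id = b.id

Result:
title          | author
---------------+-------
Paper Boats    | Carter
Winter Gardens | Nelson
The Iron Gate  | NULL  
Distant Shores | Nelson
Broken Clocks  | Young 
Midnight Sun   | Nelson
Falling Leaves | Clark 


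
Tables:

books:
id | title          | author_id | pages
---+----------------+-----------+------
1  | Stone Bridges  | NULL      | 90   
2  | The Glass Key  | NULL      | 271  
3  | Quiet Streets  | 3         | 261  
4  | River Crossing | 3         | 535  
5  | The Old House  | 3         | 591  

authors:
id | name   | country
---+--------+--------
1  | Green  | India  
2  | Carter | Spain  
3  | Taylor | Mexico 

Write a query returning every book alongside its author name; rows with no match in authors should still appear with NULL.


LEFT JOIN keeps every row from books (the left table); where author_id has no match in authors, the author columns become NULL. Walk through each book:
  - book 1 (Stone Bridges): author_id=NULL, no match -> kept with NULL
  - book 2 (The Glass Key): author_id=NULL, no match -> kept with NULL
  - book 3 (Quiet Streets): author_id=3 -> matches Taylor
  - book 4 (River Crossing): author_id=3 -> matches Taylor
  - book 5 (The Old House): author_id=3 -> matches Taylor
All 5 rows appear; 2 have NULL author.

SQL:
SELECT a.title, b.name AS author
FROM books a
LEFT JOIN authors b ON a.author_id = b.id

Result:
title          | author
---------------+-------
Stone Bridges  | NULL  
The Glass Key  | NULL  
Quiet Streets  | Taylor
River Crossing | Taylor
The Old House  | Taylor


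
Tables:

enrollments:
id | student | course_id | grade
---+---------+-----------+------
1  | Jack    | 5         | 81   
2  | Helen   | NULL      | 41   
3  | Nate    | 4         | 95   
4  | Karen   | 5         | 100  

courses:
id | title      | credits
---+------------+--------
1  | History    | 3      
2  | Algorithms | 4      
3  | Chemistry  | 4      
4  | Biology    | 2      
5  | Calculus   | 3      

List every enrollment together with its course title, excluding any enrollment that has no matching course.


INNER JOIN keeps only enrollments rows whose course_id matches an id in courses. Walk through each enrollment:
  - enrollment 1 (Jack): course_id=5 -> matches Calculus
  - enrollment 2 (Helen): course_id=NULL, no match -> dropped
  - enrollment 3 (Nate): course_id=4 -> matches Biology
  - enrollment 4 (Karen): course_id=5 -> matches Calculus
So 1 of 4 rows is dropped.

SQL:
SELECT a.student, b.title AS course
FROM enrollments a
INNER JOIN courses b ON a.course_id = b.id

Result:
student | course  
--------+---------
Jack    | Calculus
Nate    | Biology 
Karen   | Calculus


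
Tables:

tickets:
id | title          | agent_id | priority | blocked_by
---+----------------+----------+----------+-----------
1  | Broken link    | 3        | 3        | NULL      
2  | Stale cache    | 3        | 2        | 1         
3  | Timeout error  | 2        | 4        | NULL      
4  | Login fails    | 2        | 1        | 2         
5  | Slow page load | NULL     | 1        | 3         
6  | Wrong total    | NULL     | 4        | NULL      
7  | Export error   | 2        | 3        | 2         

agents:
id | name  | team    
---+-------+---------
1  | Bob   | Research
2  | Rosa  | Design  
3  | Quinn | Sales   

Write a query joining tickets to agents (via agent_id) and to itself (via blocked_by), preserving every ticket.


Two LEFT JOINs from the same base table tickets: one to agents via agent_id, one to tickets itself via blocked_by. Both are LEFT so every ticket is preserved.
Match against agents:
  - ticket 1 (Broken link): agent_id=3 -> matches Quinn
  - ticket 2 (Stale cache): agent_id=3 -> matches Quinn
  - ticket 3 (Timeout error): agent_id=2 -> matches Rosa
  - ticket 4 (Login fails): agent_id=2 -> matches Rosa
  - ticket 5 (Slow page load): agent_id=NULL, no match -> kept with NULL
  - ticket 6 (Wrong total): agent_id=NULL, no match -> kept with NULL
  - ticket 7 (Export error): agent_id=2 -> matches Rosa
Match against tickets (self):
  - ticket 1 (Broken link): blocked_by=NULL -> NULL
  - ticket 2 (Stale cache): blocked_by=1 -> Broken link
  - ticket 3 (Timeout error): blocked_by=NULL -> NULL
  - ticket 4 (Login fails): blocked_by=2 -> Stale cache
  - ticket 5 (Slow page load): blocked_by=3 -> Timeout error
  - ticket 6 (Wrong total): blocked_by=NULL -> NULL
  - ticket 7 (Export error): blocked_by=2 -> Stale cache

SQL:
SELECT a.title, b.name AS agent, c.title AS blocked_by
FROM tickets a
LEFT JOIN agents b ON a.agent_id = b.id
LEFT JOIN tickets c ON a.blocked_by = c.id

Result:
title          | agent | blocked_by   
---------------+-------+--------------
Broken link    | Quinn | NULL         
Stale cache    | Quinn | Broken link  
Timeout error  | Rosa  | NULL         
Login fails    | Rosa  | Stale cache  
Slow page load | NULL  | Timeout error
Wrong total    | NULL  | NULL         
Export error   | Rosa  | Stale cache  


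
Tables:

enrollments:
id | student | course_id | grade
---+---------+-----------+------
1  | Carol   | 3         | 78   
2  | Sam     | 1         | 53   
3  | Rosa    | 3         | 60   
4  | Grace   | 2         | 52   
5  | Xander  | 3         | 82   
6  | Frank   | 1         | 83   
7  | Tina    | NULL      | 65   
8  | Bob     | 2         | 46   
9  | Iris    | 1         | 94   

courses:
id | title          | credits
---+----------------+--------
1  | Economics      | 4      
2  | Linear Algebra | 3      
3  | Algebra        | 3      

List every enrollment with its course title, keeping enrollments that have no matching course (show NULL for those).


LEFT JOIN keeps every row from enrollments (the left table); where course_id has no match in courses, the course columns become NULL. Walk through each enrollment:
  - enrollment 1 (Carol): course_id=3 -> matches Algebra
  - enrollment 2 (Sam): course_id=1 -> matches Economics
  - enrollment 3 (Rosa): course_id=3 -> matches Algebra
  - enrollment 4 (Grace): course_id=2 -> matches Linear Algebra
  - enrollment 5 (Xander): course_id=3 -> matches Algebra
  - enrollment 6 (Frank): course_id=1 -> matches Economics
  - enrollment 7 (Tina): course_id=NULL, no match -> kept with NULL
  - enrollment 8 (Bob): course_id=2 -> matches Linear Algebra
  - enrollment 9 (Iris): course_id=1 -> matches Economics
All 9 rows appear; 1 has NULL course.

SQL:
SELECT a.student, b.title AS course
FROM enrollments a
LEFT JOIN courses b ON a.course_id = b.id

Result:
student | course        
--------+---------------
Carol   | Algebra       
Sam     | Economics     
Rosa    | Algebra       
Grace   | Linear Algebra
Xander  | Algebra       
Frank   | Economics     
Tina    | NULL          
Bob     | Linear Algebra
Iris    | Economics     


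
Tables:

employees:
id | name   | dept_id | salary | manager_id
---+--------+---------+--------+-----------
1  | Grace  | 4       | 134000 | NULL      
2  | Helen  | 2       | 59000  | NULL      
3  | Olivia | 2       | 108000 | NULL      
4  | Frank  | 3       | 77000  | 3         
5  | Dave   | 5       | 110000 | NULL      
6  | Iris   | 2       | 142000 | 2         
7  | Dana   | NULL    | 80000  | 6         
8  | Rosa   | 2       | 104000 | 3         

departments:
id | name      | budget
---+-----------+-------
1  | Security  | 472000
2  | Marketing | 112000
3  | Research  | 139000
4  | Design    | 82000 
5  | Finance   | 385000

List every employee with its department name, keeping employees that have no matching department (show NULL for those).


LEFT JOIN keeps every row from employees (the left table); where dept_id has no match in departments, the department columns become NULL. Walk through each employee:
  - employee 1 (Grace): dept_id=4 -> matches Design
  - employee 2 (Helen): dept_id=2 -> matches Marketing
  - employee 3 (Olivia): dept_id=2 -> matches Marketing
  - employee 4 (Frank): dept_id=3 -> matches Research
  - employee 5 (Dave): dept_id=5 -> matches Finance
  - employee 6 (Iris): dept_id=2 -> matches Marketing
  - employee 7 (Dana): dept_id=NULL, no match -> kept with NULL
  - employee 8 (Rosa): dept_id=2 -> matches Marketing
All 8 rows appear; 1 has NULL department.

SQL:
SELECT a.name, b.name AS department
FROM employees a
LEFT JOIN departments b ON a.dept_id = b.id

Result:
name   | department
-------+-----------
Grace  | Design    
Helen  | Marketing 
Olivia | Marketing 
Frank  | Research  
Dave   | Finance   
Iris   | Marketing 
Dana   | NULL      
Rosa   | Marketing 


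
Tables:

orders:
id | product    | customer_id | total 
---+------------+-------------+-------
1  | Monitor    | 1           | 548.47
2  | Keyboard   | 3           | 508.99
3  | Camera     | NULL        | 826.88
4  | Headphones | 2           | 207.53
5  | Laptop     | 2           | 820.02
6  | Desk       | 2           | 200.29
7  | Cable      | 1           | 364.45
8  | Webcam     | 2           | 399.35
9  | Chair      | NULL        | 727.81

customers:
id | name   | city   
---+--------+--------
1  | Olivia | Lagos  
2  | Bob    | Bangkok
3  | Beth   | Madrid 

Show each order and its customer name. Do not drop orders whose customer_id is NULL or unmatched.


LEFT JOIN keeps every row from orders (the left table); where customer_id has no match in customers, the customer columns become NULL. Walk through each order:
  - order 1 (Monitor): customer_id=1 -> matches Olivia
  - order 2 (Keyboard): customer_id=3 -> matches Beth
  - order 3 (Camera): customer_id=NULL, no match -> kept with NULL
  - order 4 (Headphones): customer_id=2 -> matches Bob
  - order 5 (Laptop): customer_id=2 -> matches Bob
  - order 6 (Desk): customer_id=2 -> matches Bob
  - order 7 (Cable): customer_id=1 -> matches Olivia
  - order 8 (Webcam): customer_id=2 -> matches Bob
  - order 9 (Chair): customer_id=NULL, no match -> kept with NULL
All 9 rows appear; 2 have NULL customer.

SQL:
SELECT a.product, b.name AS customer
FROM orders a
LEFT JOIN customers b ON a.customer_id = b.id

Result:
product    | customer
-----------+---------
Monitor    | Olivia  
Keyboard   | Beth    
Camera     | NULL    
Headphones | Bob     
Laptop     | Bob     
Desk       | Bob     
Cable      | Olivia  
Webcam     | Bob     
Chair      | NULL    


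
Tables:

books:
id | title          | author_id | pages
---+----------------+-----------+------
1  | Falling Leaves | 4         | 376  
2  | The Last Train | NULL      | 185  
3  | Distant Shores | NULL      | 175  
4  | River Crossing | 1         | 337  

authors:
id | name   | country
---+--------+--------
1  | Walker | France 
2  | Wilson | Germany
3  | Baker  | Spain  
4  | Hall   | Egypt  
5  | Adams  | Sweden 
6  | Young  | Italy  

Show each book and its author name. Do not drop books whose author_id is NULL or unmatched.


LEFT JOIN keeps every row from books (the left table); where author_id has no match in authors, the author columns become NULL. Walk through each book:
  - book 1 (Falling Leaves): author_id=4 -> matches Hall
  - book 2 (The Last Train): author_id=NULL, no match -> kept with NULL
  - book 3 (Distant Shores): author_id=NULL, no match -> kept with NULL
  - book 4 (River Crossing): author_id=1 -> matches Walker
All 4 rows appear; 2 have NULL author.

SQL:
SELECT a.title, b.name AS author
FROM books a
LEFT JOIN authors b ON a.author_id = b.id

Result:
title          | author
---------------+-------
Falling Leaves | Hall  
The Last Train | NULL  
Distant Shores | NULL  
River Crossing | Walker


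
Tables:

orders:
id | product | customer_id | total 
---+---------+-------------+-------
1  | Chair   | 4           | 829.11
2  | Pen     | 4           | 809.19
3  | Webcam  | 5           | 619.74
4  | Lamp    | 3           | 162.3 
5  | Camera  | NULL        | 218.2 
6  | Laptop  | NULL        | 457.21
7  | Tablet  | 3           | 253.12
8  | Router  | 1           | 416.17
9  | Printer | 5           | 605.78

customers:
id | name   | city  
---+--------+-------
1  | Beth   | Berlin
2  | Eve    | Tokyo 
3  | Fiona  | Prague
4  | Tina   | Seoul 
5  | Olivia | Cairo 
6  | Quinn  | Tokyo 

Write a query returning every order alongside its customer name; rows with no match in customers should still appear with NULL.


LEFT JOIN keeps every row from orders (the left table); where customer_id has no match in customers, the customer columns become NULL. Walk through each order:
  - order 1 (Chair): customer_id=4 -> matches Tina
  - order 2 (Pen): customer_id=4 -> matches Tina
  - order 3 (Webcam): customer_id=5 -> matches Olivia
  - order 4 (Lamp): customer_id=3 -> matches Fiona
  - order 5 (Camera): customer_id=NULL, no match -> kept with NULL
  - order 6 (Laptop): customer_id=NULL, no match -> kept with NULL
  - order 7 (Tablet): customer_id=3 -> matches Fiona
  - order 8 (Router): customer_id=1 -> matches Beth
  - order 9 (Printer): customer_id=5 -> matches Olivia
All 9 rows appear; 2 have NULL customer.

SQL:
SELECT a.product, b.name AS customer
FROM orders a
LEFT JOIN customers b ON a.customer_id = b.id

Result:
product | customer
--------+---------
Chair   | Tina    
Pen     | Tina    
Webcam  | Olivia  
Lamp    | Fiona   
Camera  | NULL    
Laptop  | NULL    
Tablet  | Fiona   
Router  | Beth    
Printer | Olivia  


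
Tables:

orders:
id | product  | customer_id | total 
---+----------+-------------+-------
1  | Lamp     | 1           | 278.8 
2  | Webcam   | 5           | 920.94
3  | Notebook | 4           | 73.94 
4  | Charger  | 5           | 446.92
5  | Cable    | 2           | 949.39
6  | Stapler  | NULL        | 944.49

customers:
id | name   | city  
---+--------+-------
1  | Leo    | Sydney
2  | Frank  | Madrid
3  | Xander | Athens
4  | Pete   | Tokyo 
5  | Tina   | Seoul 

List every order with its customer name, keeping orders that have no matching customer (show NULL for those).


LEFT JOIN keeps every row from orders (the left table); where customer_id has no match in customers, the customer columns become NULL. Walk through each order:
  - order 1 (Lamp): customer_id=1 -> matches Leo
  - order 2 (Webcam): customer_id=5 -> matches Tina
  - order 3 (Notebook): customer_id=4 -> matches Pete
  - order 4 (Charger): customer_id=5 -> matches Tina
  - order 5 (Cable): customer_id=2 -> matches Frank
  - order 6 (Stapler): customer_id=NULL, no match -> kept with NULL
All 6 rows appear; 1 has NULL customer.

SQL:
SELECT a.product, b.name AS customer
FROM orders a
LEFT JOIN customers b ON a.customer_id = b.id

Result:
product  | customer
---------+---------
Lamp     | Leo     
Webcam   | Tina    
Notebook | Pete    
Charger  | Tina    
Cable    | Frank   
Stapler  | NULL    


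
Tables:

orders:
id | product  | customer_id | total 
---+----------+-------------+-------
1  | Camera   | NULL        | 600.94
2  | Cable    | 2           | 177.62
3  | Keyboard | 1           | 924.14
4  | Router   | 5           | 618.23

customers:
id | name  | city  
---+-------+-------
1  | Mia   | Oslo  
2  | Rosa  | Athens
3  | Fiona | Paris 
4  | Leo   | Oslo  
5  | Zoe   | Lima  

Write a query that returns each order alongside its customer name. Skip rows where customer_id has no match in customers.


INNER JOIN keeps only orders rows whose customer_id matches an id in customers. Walk through each order:
  - order 1 (Camera): customer_id=NULL, no match -> dropped
  - order 2 (Cable): customer_id=2 -> matches Rosa
  - order 3 (Keyboard): customer_id=1 -> matches Mia
  - order 4 (Router): customer_id=5 -> matches Zoe
So 1 of 4 rows is dropped.

SQL:
SELECT a.product, b.name AS customer
FROM orders a
INNER JOIN customers b ON a.customer_id = b.id

Result:
product  | customer
---------+---------
Cable    | Rosa    
Keyboard | Mia     
Router   | Zoe     
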